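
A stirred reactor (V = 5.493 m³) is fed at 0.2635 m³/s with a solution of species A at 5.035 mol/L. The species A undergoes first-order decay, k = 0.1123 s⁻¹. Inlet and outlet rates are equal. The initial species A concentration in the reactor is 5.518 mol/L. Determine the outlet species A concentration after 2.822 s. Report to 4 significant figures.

Species balance: V dC/dt = Q C_in − Q C − k V C.
This is linear with rate a = Q/V + k = 0.160270 s⁻¹.
C_ss = Q C_in/(Q + kV) = 1.50702 mol/L; C(t) = C_ss + (C₀ − C_ss) e^(−a t).
C(2.822) = 1.50702 + (4.01098)·e^(−0.160270·2.822) = 1.50702 + (4.01098)·0.636175 = 4.05870 mol/L.

4.059 mol/L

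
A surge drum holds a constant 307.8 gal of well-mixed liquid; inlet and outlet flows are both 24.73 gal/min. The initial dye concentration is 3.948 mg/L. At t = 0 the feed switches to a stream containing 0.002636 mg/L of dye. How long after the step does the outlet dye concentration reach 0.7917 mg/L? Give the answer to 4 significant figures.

20.03 min

Species balance: V dC/dt = Q(C_in − C) ⇒ τ = V/Q = 12.4464 min.
C(t) = C_in + (C₀ − C_in) e^(−t/τ). Set C = 0.7917 and solve for t:
e^(−t/τ) = (C − C_in)/(C₀ − C_in) = (0.7917 − 0.002636)/(3.948 − 0.002636) = 0.199998
t = −τ ln(…) = 12.4464 × 1.60945 = 20.0319 min.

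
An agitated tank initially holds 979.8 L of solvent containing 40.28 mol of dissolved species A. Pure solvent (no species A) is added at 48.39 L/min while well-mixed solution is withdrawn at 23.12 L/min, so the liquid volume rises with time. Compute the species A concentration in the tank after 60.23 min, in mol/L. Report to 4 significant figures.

0.006829 mol/L

Let m(t) be the amount of species A. Volume: V(t) = V₀ + (Q_in − Q_out) t = 979.8 + 25.2700 t; V(60.23) = 2501.81 L.
No species A enters, so dm/dt = −Q_out · (m/V).
dm/m = −Q_out dt/(V₀ + 25.2700 t); integrating gives ln(m/m₀) = −(Q_out/(Q_in−Q_out)) ln(V/V₀).
m = m₀ (V₀/V)^(Q_out/(Q_in−Q_out)) = 40.28 × (979.8/2501.81)^(0.914919) = 17.0848 mol.
C = m/V = 17.0848/2501.81 = 0.00682897 mol/L.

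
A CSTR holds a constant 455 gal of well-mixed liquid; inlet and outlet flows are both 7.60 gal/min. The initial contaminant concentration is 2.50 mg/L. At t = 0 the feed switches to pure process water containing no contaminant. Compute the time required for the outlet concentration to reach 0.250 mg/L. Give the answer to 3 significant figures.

Species balance: V dC/dt = Q(C_in − C) ⇒ τ = V/Q = 59.868 min.
C(t) = C_in + (C₀ − C_in) e^(−t/τ). Set C = 0.250 and solve for t:
e^(−t/τ) = (C − C_in)/(C₀ − C_in) = (0.250 − 0)/(2.50 − 0) = 0.10000
t = −τ ln(…) = 59.868 × 2.3026 = 137.85 min.

138 min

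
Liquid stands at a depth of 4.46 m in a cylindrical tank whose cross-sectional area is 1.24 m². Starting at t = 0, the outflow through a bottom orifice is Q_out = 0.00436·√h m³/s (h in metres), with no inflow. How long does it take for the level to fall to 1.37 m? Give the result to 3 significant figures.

With no inflow, A dh/dt = −0.00436 √h.
∫ h^(−1/2) dh = −(0.00436/A) ∫ dt, giving 2√h = 2√h₀ − (0.00436/A) t.
t = 2A(√h₀ − √h)/0.00436 = 2·1.24·(√4.46 − √1.37)/0.00436
  = 2.4800 × (2.1119 − 1.1705) / 0.00436 = 535.48 s.

535 s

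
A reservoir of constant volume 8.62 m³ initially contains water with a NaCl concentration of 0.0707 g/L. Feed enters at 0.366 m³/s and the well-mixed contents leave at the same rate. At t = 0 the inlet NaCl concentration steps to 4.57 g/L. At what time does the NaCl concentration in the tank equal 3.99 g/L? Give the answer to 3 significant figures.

Species balance: V dC/dt = Q(C_in − C) ⇒ τ = V/Q = 23.552 s.
C(t) = C_in + (C₀ − C_in) e^(−t/τ). Set C = 3.99 and solve for t:
e^(−t/τ) = (C − C_in)/(C₀ − C_in) = (3.99 − 4.57)/(0.0707 − 4.57) = 0.12891
t = −τ ln(…) = 23.552 × 2.0486 = 48.250 s.

48.2 s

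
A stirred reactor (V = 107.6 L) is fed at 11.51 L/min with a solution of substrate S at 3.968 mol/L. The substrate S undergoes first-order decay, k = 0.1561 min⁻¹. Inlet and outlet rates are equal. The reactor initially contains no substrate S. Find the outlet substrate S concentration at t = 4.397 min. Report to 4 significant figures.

1.106 mol/L

Species balance: V dC/dt = Q C_in − Q C − k V C.
This is linear with rate a = Q/V + k = 0.263070 min⁻¹.
C_ss = Q C_in/(Q + kV) = 1.61348 mol/L; C(t) = C_ss + (C₀ − C_ss) e^(−a t).
C(4.397) = 1.61348 + (-1.61348)·e^(−0.263070·4.397) = 1.61348 + (-1.61348)·0.314516 = 1.10601 mol/L.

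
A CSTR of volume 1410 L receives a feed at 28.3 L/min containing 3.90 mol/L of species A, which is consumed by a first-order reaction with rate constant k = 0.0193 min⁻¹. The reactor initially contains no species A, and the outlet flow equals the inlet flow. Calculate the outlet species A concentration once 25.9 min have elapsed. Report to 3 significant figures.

1.27 mol/L

V dC/dt = Q(C_in − C) − k V C.
dC/dt = (Q/V) C_in − (Q/V + k) C; effective rate a = Q/V + k = 0.020071 + 0.0193 = 0.039371 min⁻¹.
C_ss = Q C_in/(Q + kV) = 1.9882 mol/L; C(t) = C_ss + (C₀ − C_ss) e^(−a t).
C(25.9) = 1.9882 + (-1.9882)·e^(−0.039371·25.9) = 1.9882 + (-1.9882)·0.36070 = 1.2710 mol/L.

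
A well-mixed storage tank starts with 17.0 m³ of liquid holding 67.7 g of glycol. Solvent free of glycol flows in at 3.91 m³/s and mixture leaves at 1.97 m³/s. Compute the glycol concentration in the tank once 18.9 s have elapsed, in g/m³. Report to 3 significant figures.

0.393 g/m³

Let m(t) be the amount of glycol. Volume: V(t) = V₀ + (Q_in − Q_out) t = 17.0 + 1.9400 t; V(18.9) = 53.666 m³.
Solute balance: dm/dt = 0 − Q_out C = −Q_out m/V(t).
dm/m = −Q_out dt/(V₀ + 1.9400 t); integrating gives ln(m/m₀) = −(Q_out/(Q_in−Q_out)) ln(V/V₀).
m = m₀ (V₀/V)^(Q_out/(Q_in−Q_out)) = 67.7 × (17.0/53.666)^(1.0155) = 21.068 g.
C = m/V = 21.068/53.666 = 0.39257 g/m³.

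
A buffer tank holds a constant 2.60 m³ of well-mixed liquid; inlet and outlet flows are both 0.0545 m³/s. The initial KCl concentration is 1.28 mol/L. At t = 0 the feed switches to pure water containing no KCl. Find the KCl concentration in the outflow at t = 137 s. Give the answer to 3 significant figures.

Transient balance on the dissolved component: V dC/dt = Q(C_in − C).
Rewrite as dC/dt + C/τ = C_in/τ, τ = V/Q = 47.706 s.
C approaches C_in exponentially: C(t) = C_in + (C₀ − C_in) e^(−t/τ).
C(137) = 0 + (1.28 − 0)·e^(−137/47.706) = 0 + (1.2800)·0.056601 = 0.072449 mol/L.

0.0724 mol/L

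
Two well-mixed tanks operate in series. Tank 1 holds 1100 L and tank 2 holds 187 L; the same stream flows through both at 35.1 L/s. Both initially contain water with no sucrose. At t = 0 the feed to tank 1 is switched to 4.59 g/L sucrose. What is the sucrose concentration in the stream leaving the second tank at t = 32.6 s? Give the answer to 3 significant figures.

Each tank obeys Vᵢ dCᵢ/dt = Q(Cᵢ₋₁ − Cᵢ), so τᵢ = Vᵢ/Q.
τ₁ = 1100/35.1 = 31.339 s; τ₂ = 187/35.1 = 5.3276 s.
Tank 1: C₁ = C_in(1 − e^(−t/τ₁)). Tank 2 (τ₁ ≠ τ₂): C₂ = C_in[1 − (τ₁ e^(−t/τ₁) − τ₂ e^(−t/τ₂))/(τ₁ − τ₂)].
At t = 32.6: e^(−t/τ₁) = 0.35337, e^(−t/τ₂) = 0.0022006.
C₂ = 4.59·[1 − (31.339·0.35337 − 5.3276·0.0022006)/(26.011)] = 4.59·0.57470 = 2.6379 g/L.

2.64 g/L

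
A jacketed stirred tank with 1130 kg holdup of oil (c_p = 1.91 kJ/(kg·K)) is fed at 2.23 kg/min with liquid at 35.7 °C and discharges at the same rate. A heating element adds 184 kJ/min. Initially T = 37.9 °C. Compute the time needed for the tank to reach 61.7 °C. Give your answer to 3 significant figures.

Unsteady energy balance on the tank contents: M c_p dT/dt = ṁ c_p (T_in − T) + 184.
τ = M/ṁ = 506.73 min; T_ss = T_in + Q̇/(ṁ c_p) = 78.900 °C.
T(t) = T_ss + (T₀ − T_ss) e^(−t/τ). Set T = 61.7:
e^(−t/τ) = (61.7 − 78.900)/(37.9 − 78.900) = 0.41951
t = −506.73 · ln(0.41951) = 440.18 min.

440 min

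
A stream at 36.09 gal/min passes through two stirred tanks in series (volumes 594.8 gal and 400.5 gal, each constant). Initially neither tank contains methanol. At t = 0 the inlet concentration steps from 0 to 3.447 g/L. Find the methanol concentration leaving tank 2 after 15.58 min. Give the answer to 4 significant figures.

Species balance on tank i: dCᵢ/dt = (Cᵢ₋₁ − Cᵢ)/τᵢ with τᵢ = Vᵢ/Q.
τ₁ = 594.8/36.09 = 16.4810 min; τ₂ = 400.5/36.09 = 11.0973 min.
Tank 1: C₁ = C_in(1 − e^(−t/τ₁)). Tank 2 (τ₁ ≠ τ₂): C₂ = C_in[1 − (τ₁ e^(−t/τ₁) − τ₂ e^(−t/τ₂))/(τ₁ − τ₂)].
At t = 15.58: e^(−t/τ₁) = 0.388551, e^(−t/τ₂) = 0.245625.
C₂ = 3.447·[1 − (16.4810·0.388551 − 11.0973·0.245625)/(5.38376)] = 3.447·0.316842 = 1.09215 g/L.

1.092 g/L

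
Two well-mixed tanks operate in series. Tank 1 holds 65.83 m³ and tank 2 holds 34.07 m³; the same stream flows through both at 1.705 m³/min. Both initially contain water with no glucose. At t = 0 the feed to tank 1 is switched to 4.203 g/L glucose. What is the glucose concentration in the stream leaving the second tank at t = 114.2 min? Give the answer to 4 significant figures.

Time constants: τᵢ = Vᵢ/Q for each well-mixed tank.
τ₁ = 65.83/1.705 = 38.6100 min; τ₂ = 34.07/1.705 = 19.9824 min.
Solving the cascade with C₁(0)=C₂(0)=0 gives C₂(t) = C_in[1 − (τ₁ e^(−t/τ₁) − τ₂ e^(−t/τ₂))/(τ₁ − τ₂)].
At t = 114.2: e^(−t/τ₁) = 0.0519338, e^(−t/τ₂) = 0.00329606.
C₂ = 4.203·[1 − (38.6100·0.0519338 − 19.9824·0.00329606)/(18.6276)] = 4.203·0.895891 = 3.76543 g/L.

3.765 g/L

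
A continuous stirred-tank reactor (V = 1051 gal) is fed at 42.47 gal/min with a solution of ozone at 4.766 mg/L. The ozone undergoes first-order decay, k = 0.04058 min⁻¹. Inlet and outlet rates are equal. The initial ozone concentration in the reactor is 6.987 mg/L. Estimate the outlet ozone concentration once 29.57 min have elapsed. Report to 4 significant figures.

V dC/dt = Q(C_in − C) − k V C.
This is linear with rate a = Q/V + k = 0.0809891 min⁻¹.
C_ss = Q C_in/(Q + kV) = 2.37797 mg/L; C(t) = C_ss + (C₀ − C_ss) e^(−a t).
C(29.57) = 2.37797 + (4.60903)·e^(−0.0809891·29.57) = 2.37797 + (4.60903)·0.0911865 = 2.79825 mg/L.

2.798 mg/L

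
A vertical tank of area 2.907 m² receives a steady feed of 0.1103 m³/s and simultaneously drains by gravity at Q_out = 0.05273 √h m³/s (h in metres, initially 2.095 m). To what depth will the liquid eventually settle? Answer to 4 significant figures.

4.376 m

Level balance: A dh/dt = 0.1103 − 0.05273 √h. Setting dh/dt = 0:
Q_in = 0.05273 √h_ss ⇒ √h_ss = 0.1103/0.05273 = 2.09179.
h_ss = 2.09179² = 4.37558 m. (Since h₀ = 2.095 m < h_ss, the level will rise toward this value.)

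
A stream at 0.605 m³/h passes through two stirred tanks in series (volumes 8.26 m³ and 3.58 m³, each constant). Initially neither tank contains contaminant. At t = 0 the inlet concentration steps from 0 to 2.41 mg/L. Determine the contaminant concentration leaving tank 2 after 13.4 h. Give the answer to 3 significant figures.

Species balance on tank i: dCᵢ/dt = (Cᵢ₋₁ − Cᵢ)/τᵢ with τᵢ = Vᵢ/Q.
τ₁ = 8.26/0.605 = 13.653 h; τ₂ = 3.58/0.605 = 5.9174 h.
Solving the cascade with C₁(0)=C₂(0)=0 gives C₂(t) = C_in[1 − (τ₁ e^(−t/τ₁) − τ₂ e^(−t/τ₂))/(τ₁ − τ₂)].
At t = 13.4: e^(−t/τ₁) = 0.37476, e^(−t/τ₂) = 0.10388.
C₂ = 2.41·[1 − (13.653·0.37476 − 5.9174·0.10388)/(7.7355)] = 2.41·0.41803 = 1.0075 mg/L.

1.01 mg/L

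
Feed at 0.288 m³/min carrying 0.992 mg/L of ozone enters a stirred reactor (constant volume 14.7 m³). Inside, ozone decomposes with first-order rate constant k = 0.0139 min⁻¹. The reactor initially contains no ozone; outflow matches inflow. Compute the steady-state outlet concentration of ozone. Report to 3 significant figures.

0.580 mg/L

Accumulation = in − out − consumed: V dC/dt = Q C_in − Q C − k V C.
Steady state (dC/dt = 0): C_ss = Q C_in/(Q + kV) = C_in/(1 + kV/Q).
C_ss = 0.288·0.992/(0.288 + 0.0139·14.7) = 0.28570/0.49233 = 0.58029 mg/L.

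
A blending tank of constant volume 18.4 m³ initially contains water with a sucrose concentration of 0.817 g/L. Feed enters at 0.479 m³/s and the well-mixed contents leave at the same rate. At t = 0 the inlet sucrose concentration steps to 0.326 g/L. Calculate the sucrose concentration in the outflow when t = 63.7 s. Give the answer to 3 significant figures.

0.420 g/L

Unsteady species balance (constant V, well mixed): V dC/dt = Q(C_in − C).
Time constant τ = V/Q = 18.4/0.479 = 38.413 s.
C approaches C_in exponentially: C(t) = C_in + (C₀ − C_in) e^(−t/τ).
C(63.7) = 0.326 + (0.817 − 0.326)·e^(−63.7/38.413) = 0.326 + (0.49100)·0.19047 = 0.41952 g/L.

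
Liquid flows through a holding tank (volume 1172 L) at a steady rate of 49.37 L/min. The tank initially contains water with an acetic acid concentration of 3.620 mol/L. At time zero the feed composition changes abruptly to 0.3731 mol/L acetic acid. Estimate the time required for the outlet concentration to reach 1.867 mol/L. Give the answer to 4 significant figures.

Species balance: V dC/dt = Q(C_in − C) ⇒ τ = V/Q = 23.7391 min.
C(t) = C_in + (C₀ − C_in) e^(−t/τ). Set C = 1.867 and solve for t:
e^(−t/τ) = (C − C_in)/(C₀ − C_in) = (1.867 − 0.3731)/(3.620 − 0.3731) = 0.460100
t = −τ ln(…) = 23.7391 × 0.776311 = 18.4289 min.

18.43 min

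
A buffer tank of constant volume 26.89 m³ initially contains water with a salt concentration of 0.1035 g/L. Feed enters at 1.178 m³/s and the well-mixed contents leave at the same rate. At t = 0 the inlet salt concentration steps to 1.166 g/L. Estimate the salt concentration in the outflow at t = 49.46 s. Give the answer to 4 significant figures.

1.044 g/L

Unsteady species balance (constant V, well mixed): V dC/dt = Q(C_in − C).
So dC/dt = (C_in − C)/τ with τ = V/Q = 26.89/1.178 = 22.8268 s.
Solution: C(t) = C_in + (C₀ − C_in) e^(−t/τ).
C(49.46) = 1.166 + (0.1035 − 1.166)·e^(−49.46/22.8268) = 1.166 + (-1.06250)·0.114549 = 1.04429 g/L.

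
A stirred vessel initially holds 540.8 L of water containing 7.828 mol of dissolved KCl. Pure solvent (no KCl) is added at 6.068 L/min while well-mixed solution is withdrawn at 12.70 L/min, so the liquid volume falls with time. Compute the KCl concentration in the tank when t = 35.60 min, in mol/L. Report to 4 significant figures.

0.008563 mol/L

Total volume: dV/dt = Q_in − Q_out = -6.63200 L/min, so V(t) = 540.8 − 6.63200 t and V(35.60) = 304.701 L.
Species balance (pure solvent in): dm/dt = −Q_out · m/V(t).
Separate: dm/m = −Q_out dt/V(t) ⇒ ln(m/m₀) = −(Q_out/(Q_in−Q_out)) ln(V/V₀).
m = m₀ (V₀/V)^(Q_out/(Q_in−Q_out)) = 7.828 × (540.8/304.701)^(-1.91496) = 2.60924 mol.
C = m/V = 2.60924/304.701 = 0.00856329 mol/L.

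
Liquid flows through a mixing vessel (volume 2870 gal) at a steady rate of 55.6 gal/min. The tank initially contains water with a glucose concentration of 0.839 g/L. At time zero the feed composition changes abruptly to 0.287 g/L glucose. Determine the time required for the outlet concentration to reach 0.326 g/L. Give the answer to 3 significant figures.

Transient balance on the dissolved component: V dC/dt = Q(C_in − C), so τ = V/Q = 51.619 min.
C(t) = C_in + (C₀ − C_in) e^(−t/τ). Set C = 0.326 and solve for t:
e^(−t/τ) = (C − C_in)/(C₀ − C_in) = (0.326 − 0.287)/(0.839 − 0.287) = 0.070652
t = −τ ln(…) = 51.619 × 2.6500 = 136.79 min.

137 min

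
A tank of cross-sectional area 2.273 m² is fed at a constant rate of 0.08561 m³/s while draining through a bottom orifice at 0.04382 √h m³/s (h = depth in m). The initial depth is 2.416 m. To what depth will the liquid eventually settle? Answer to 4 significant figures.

3.817 m

Accumulation of liquid (constant cross-section A): A dh/dt = Q_in − 0.04382 √h. At steady state dh/dt = 0:
Q_in = 0.04382 √h_ss ⇒ √h_ss = 0.08561/0.04382 = 1.95367.
h_ss = 1.95367² = 3.81684 m. (Since h₀ = 2.416 m < h_ss, the level will rise toward this value.)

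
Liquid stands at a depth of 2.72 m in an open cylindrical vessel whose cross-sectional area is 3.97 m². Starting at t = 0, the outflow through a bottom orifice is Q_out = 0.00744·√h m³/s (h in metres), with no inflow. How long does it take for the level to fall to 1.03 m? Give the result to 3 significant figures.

A dh/dt = −Q_out = −0.00744 √h.
Separate and integrate: 2(√h − √h₀) = −(0.00744/A) t.
t = 2A(√h₀ − √h)/0.00744 = 2·3.97·(√2.72 − √1.03)/0.00744
  = 7.9400 × (1.6492 − 1.0149) / 0.00744 = 676.98 s.

677 s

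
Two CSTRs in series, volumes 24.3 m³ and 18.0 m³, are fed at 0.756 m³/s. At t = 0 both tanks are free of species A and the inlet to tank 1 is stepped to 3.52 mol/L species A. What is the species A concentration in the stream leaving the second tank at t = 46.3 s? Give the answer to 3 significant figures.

1.74 mol/L

Species balance on tank i: dCᵢ/dt = (Cᵢ₋₁ − Cᵢ)/τᵢ with τᵢ = Vᵢ/Q.
τ₁ = 24.3/0.756 = 32.143 s; τ₂ = 18.0/0.756 = 23.810 s.
Solving the cascade with C₁(0)=C₂(0)=0 gives C₂(t) = C_in[1 − (τ₁ e^(−t/τ₁) − τ₂ e^(−t/τ₂))/(τ₁ − τ₂)].
At t = 46.3: e^(−t/τ₁) = 0.23682, e^(−t/τ₂) = 0.14304.
C₂ = 3.52·[1 − (32.143·0.23682 − 23.810·0.14304)/(8.3333)] = 3.52·0.49524 = 1.7432 mol/L.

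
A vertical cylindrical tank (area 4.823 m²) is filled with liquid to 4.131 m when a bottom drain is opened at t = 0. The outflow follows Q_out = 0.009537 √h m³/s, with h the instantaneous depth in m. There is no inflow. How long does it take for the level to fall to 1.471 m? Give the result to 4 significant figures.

Unsteady balance on liquid volume: A dh/dt = −0.009537 √h.
This is separable: 2 d(√h)/dt = −0.009537/A, so √h = √h₀ − (0.009537/(2A)) t.
t = 2A(√h₀ − √h)/0.009537 = 2·4.823·(√4.131 − √1.471)/0.009537
  = 9.64600 × (2.03249 − 1.21285) / 0.009537 = 829.006 s.

829.0 s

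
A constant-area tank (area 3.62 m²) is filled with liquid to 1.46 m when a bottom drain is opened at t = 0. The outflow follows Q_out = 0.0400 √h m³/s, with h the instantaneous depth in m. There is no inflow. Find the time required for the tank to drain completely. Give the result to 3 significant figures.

With no inflow, A dh/dt = −0.0400 √h.
∫ h^(−1/2) dh = −(0.0400/A) ∫ dt, giving 2√h = 2√h₀ − (0.0400/A) t.
Tank is empty when √h = 0: t_empty = 2A√h₀/0.0400.
t_empty = 2·3.62·√1.46/0.0400 = 7.2400·1.2083/0.0400 = 218.70 s.

219 s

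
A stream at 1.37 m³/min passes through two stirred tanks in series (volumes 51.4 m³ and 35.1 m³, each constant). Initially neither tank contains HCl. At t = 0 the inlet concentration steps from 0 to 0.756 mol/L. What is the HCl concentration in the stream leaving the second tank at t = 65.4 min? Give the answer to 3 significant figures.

Each tank obeys Vᵢ dCᵢ/dt = Q(Cᵢ₋₁ − Cᵢ), so τᵢ = Vᵢ/Q.
τ₁ = 51.4/1.37 = 37.518 min; τ₂ = 35.1/1.37 = 25.620 min.
Tank 1: C₁ = C_in(1 − e^(−t/τ₁)). Tank 2 (τ₁ ≠ τ₂): C₂ = C_in[1 − (τ₁ e^(−t/τ₁) − τ₂ e^(−t/τ₂))/(τ₁ − τ₂)].
At t = 65.4: e^(−t/τ₁) = 0.17497, e^(−t/τ₂) = 0.077875.
C₂ = 0.756·[1 − (37.518·0.17497 − 25.620·0.077875)/(11.898)] = 0.756·0.61595 = 0.46566 mol/L.

0.466 mol/L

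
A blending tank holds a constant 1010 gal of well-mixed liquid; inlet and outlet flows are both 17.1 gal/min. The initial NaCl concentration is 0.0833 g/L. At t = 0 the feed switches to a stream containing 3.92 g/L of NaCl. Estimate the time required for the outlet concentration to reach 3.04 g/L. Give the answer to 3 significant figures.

Mass balance on the solute (V constant): V dC/dt = Q(C_in − C), so τ = V/Q = 59.064 min.
C(t) = C_in + (C₀ − C_in) e^(−t/τ). Set C = 3.04 and solve for t:
e^(−t/τ) = (C − C_in)/(C₀ − C_in) = (3.04 − 3.92)/(0.0833 − 3.92) = 0.22936
t = −τ ln(…) = 59.064 × 1.4724 = 86.969 min.

87.0 min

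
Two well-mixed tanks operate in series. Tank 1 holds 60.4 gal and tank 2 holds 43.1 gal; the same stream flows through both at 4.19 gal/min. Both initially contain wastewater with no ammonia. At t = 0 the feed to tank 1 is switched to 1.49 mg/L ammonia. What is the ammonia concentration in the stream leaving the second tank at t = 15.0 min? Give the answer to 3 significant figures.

Each tank obeys Vᵢ dCᵢ/dt = Q(Cᵢ₋₁ − Cᵢ), so τᵢ = Vᵢ/Q.
τ₁ = 60.4/4.19 = 14.415 min; τ₂ = 43.1/4.19 = 10.286 min.
Tank 1: C₁ = C_in(1 − e^(−t/τ₁)). Tank 2 (τ₁ ≠ τ₂): C₂ = C_in[1 − (τ₁ e^(−t/τ₁) − τ₂ e^(−t/τ₂))/(τ₁ − τ₂)].
At t = 15.0: e^(−t/τ₁) = 0.35326, e^(−t/τ₂) = 0.23265.
C₂ = 1.49·[1 − (14.415·0.35326 − 10.286·0.23265)/(4.1289)] = 1.49·0.34627 = 0.51594 mg/L.

0.516 mg/L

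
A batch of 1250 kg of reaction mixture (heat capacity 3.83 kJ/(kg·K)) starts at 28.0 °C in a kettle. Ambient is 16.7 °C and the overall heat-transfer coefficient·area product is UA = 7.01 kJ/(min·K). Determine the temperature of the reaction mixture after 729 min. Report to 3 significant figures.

20.6 °C

Lumped-capacitance energy balance: M c_p dT/dt = UA(T_amb − T).
dT/dt = (T_ss − T)/τ with T_ss = T_amb = 16.700 °C, τ = M c_p/UA = 1250·3.83/7.01 = 682.95 min.
This is linear first-order; T(t) = T_ss + (T₀ − T_ss) e^(−t/τ).
T(729) = 16.700 + (11.300)·0.34389 = 20.586 °C.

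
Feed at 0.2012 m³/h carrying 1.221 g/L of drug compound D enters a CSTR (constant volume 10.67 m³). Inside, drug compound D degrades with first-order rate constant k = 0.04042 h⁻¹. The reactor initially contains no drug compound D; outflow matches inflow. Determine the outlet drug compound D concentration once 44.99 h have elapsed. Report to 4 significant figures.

V dC/dt = Q(C_in − C) − k V C.
This is linear with rate a = Q/V + k = 0.0592766 h⁻¹.
C_ss = Q C_in/(Q + kV) = 0.388415 g/L; C(t) = C_ss + (C₀ − C_ss) e^(−a t).
C(44.99) = 0.388415 + (-0.388415)·e^(−0.0592766·44.99) = 0.388415 + (-0.388415)·0.0694704 = 0.361432 g/L.

0.3614 g/L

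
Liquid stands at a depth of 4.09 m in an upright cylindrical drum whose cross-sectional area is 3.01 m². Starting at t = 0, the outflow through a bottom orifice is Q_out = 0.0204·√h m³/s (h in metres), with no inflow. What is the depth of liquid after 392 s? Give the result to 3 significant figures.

0.482 m

A dh/dt = −Q_out = −0.0204 √h.
This is separable: 2 d(√h)/dt = −0.0204/A, so √h = √h₀ − (0.0204/(2A)) t.
√h = √4.09 − 0.0204·392/(2·3.01) = 2.0224 − 1.3284 = 0.69400.
h = 0.69400² = 0.48164 m.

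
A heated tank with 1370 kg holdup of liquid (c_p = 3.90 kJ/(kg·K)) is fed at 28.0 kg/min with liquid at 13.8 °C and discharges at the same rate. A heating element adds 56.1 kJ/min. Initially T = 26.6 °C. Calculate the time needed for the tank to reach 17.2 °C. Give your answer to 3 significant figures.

Energy balance: M c_p dT/dt = ṁ c_p (T_in − T) + 56.1.
τ = M/ṁ = 48.929 min; T_ss = T_in + Q̇/(ṁ c_p) = 14.314 °C.
T(t) = T_ss + (T₀ − T_ss) e^(−t/τ). Set T = 17.2:
e^(−t/τ) = (17.2 − 14.314)/(26.6 − 14.314) = 0.23492
t = −48.929 · ln(0.23492) = 70.874 min.

70.9 min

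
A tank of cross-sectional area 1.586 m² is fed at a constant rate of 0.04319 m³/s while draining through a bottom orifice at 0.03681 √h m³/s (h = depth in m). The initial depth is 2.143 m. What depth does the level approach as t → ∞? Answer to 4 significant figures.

A dh/dt = Q_in − 0.03681 √h. Steady state requires inflow = outflow:
Q_in = 0.03681 √h_ss ⇒ √h_ss = 0.04319/0.03681 = 1.17332.
h_ss = 1.17332² = 1.37669 m. (Since h₀ = 2.143 m > h_ss, the level will fall toward this value.)

1.377 m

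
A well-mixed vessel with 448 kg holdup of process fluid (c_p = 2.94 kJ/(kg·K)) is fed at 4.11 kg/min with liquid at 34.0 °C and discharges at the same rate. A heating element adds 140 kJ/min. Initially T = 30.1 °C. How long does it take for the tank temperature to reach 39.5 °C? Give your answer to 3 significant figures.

M c_p dT/dt = ṁ c_p (T_in − T) + Q̇.
τ = M/ṁ = 109.00 min; T_ss = T_in + Q̇/(ṁ c_p) = 45.586 °C.
T(t) = T_ss + (T₀ − T_ss) e^(−t/τ). Set T = 39.5:
e^(−t/τ) = (39.5 − 45.586)/(30.1 − 45.586) = 0.39301
t = −109.00 · ln(0.39301) = 101.80 min.

102 min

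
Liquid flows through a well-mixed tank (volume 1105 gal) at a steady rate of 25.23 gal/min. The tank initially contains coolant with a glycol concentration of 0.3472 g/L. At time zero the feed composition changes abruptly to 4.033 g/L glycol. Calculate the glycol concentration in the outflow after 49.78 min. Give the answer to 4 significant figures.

2.850 g/L

Unsteady species balance (constant V, well mixed): V dC/dt = Q(C_in − C).
Rewrite as dC/dt + C/τ = C_in/τ, τ = V/Q = 43.7971 min.
Solution: C(t) = C_in + (C₀ − C_in) e^(−t/τ).
C(49.78) = 4.033 + (0.3472 − 4.033)·e^(−49.78/43.7971) = 4.033 + (-3.68580)·0.320906 = 2.85020 g/L.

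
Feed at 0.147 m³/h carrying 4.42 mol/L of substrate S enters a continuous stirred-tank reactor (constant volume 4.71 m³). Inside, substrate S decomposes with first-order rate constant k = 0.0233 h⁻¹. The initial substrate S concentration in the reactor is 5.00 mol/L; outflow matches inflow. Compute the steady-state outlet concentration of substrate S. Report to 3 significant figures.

2.53 mol/L

Accumulation = in − out − consumed: V dC/dt = Q C_in − Q C − k V C.
Steady state (dC/dt = 0): C_ss = Q C_in/(Q + kV) = C_in/(1 + kV/Q).
C_ss = 0.147·4.42/(0.147 + 0.0233·4.71) = 0.64974/0.25674 = 2.5307 mol/L.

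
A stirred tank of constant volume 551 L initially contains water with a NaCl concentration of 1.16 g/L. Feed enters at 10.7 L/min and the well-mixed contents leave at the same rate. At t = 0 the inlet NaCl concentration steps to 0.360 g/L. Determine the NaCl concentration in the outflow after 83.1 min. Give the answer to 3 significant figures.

0.519 g/L

Unsteady species balance (constant V, well mixed): V dC/dt = Q(C_in − C).
Rewrite as dC/dt + C/τ = C_in/τ, τ = V/Q = 51.495 min.
This is linear first-order; C(t) = C_in + (C₀ − C_in) e^(−t/τ).
C(83.1) = 0.360 + (1.16 − 0.360)·e^(−83.1/51.495) = 0.360 + (0.80000)·0.19914 = 0.51931 g/L.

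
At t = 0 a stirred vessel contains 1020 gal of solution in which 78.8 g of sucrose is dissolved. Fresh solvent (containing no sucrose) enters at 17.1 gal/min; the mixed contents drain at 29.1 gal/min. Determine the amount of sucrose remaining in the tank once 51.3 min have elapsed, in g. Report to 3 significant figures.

Let m(t) be the amount of sucrose. Volume: V(t) = V₀ + (Q_in − Q_out) t = 1020 − 12.000 t; V(51.3) = 404.40 gal.
Solute balance: dm/dt = 0 − Q_out C = −Q_out m/V(t).
Separate: dm/m = −Q_out dt/V(t) ⇒ ln(m/m₀) = −(Q_out/(Q_in−Q_out)) ln(V/V₀).
m = m₀ (V₀/V)^(Q_out/(Q_in−Q_out)) = 78.8 × (1020/404.40)^(-2.4250) = 8.3596 g.

8.36 g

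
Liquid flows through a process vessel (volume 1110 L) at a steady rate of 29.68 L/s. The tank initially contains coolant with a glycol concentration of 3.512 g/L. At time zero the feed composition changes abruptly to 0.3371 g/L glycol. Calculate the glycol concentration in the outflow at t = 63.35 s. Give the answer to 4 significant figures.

Transient balance on the dissolved component: V dC/dt = Q(C_in − C).
Time constant τ = V/Q = 1110/29.68 = 37.3989 s.
Solution: C(t) = C_in + (C₀ − C_in) e^(−t/τ).
C(63.35) = 0.3371 + (3.512 − 0.3371)·e^(−63.35/37.3989) = 0.3371 + (3.17490)·0.183801 = 0.920651 g/L.

0.9207 g/L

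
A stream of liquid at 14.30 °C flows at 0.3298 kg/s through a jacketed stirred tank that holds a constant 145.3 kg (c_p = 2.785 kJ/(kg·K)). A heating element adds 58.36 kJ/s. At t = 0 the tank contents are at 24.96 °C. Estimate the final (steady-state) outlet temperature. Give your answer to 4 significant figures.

Unsteady energy balance on the tank contents: M c_p dT/dt = ṁ c_p (T_in − T) + 58.36.
At steady state dT/dt = 0 ⇒ T_ss = T_in + Q̇/(ṁ c_p) = 14.30 + 58.36/(0.3298·2.785) = 77.8389 °C.

77.84 °C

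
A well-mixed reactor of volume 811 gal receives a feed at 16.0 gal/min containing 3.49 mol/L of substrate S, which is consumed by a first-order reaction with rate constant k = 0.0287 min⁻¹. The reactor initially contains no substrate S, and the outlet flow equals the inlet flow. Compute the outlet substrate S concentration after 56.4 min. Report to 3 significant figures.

V dC/dt = Q(C_in − C) − k V C.
This is linear with rate a = Q/V + k = 0.048429 min⁻¹.
C_ss = Q C_in/(Q + kV) = 1.4217 mol/L; C(t) = C_ss + (C₀ − C_ss) e^(−a t).
C(56.4) = 1.4217 + (-1.4217)·e^(−0.048429·56.4) = 1.4217 + (-1.4217)·0.065129 = 1.3291 mol/L.

1.33 mol/L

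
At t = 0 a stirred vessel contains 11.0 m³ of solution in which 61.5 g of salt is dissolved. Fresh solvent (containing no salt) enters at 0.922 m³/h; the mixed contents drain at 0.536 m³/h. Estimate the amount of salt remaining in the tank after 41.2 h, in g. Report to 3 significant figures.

Total volume: dV/dt = Q_in − Q_out = 0.38600 m³/h, so V(t) = 11.0 + 0.38600 t and V(41.2) = 26.903 m³.
Solute balance: dm/dt = 0 − Q_out C = −Q_out m/V(t).
Separate: dm/m = −Q_out dt/V(t) ⇒ ln(m/m₀) = −(Q_out/(Q_in−Q_out)) ln(V/V₀).
m = m₀ (V₀/V)^(Q_out/(Q_in−Q_out)) = 61.5 × (11.0/26.903)^(1.3886) = 17.763 g.

17.8 g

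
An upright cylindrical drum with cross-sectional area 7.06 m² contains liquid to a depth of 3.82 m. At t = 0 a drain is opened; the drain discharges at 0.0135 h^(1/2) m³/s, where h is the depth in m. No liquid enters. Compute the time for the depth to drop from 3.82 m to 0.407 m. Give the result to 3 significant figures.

With no inflow, A dh/dt = −0.0135 √h.
Separate and integrate: 2(√h − √h₀) = −(0.0135/A) t.
t = 2A(√h₀ − √h)/0.0135 = 2·7.06·(√3.82 − √0.407)/0.0135
  = 14.120 × (1.9545 − 0.63797) / 0.0135 = 1377.0 s.

1380 s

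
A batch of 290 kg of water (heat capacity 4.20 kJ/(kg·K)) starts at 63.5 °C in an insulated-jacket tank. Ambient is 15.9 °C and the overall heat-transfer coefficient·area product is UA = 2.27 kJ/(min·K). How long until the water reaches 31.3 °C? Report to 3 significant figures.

605 min

Lumped-capacitance energy balance: M c_p dT/dt = UA(T_amb − T).
τ = M c_p/UA = 536.56 min; T_ss = T_amb = 15.900 °C.
T(t) = T_ss + (T₀ − T_ss)e^(−t/τ); set T = 31.3:
t = −τ ln[(T − T_ss)/(T₀ − T_ss)] = −536.56 · ln(0.32353) = 605.49 min.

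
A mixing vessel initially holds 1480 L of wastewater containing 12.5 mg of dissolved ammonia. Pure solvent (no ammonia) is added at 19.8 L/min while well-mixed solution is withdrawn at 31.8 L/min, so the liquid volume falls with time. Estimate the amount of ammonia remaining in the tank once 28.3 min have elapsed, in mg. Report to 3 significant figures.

6.26 mg

Total volume: dV/dt = Q_in − Q_out = -12.000 L/min, so V(t) = 1480 − 12.000 t and V(28.3) = 1140.4 L.
Species balance (pure solvent in): dm/dt = −Q_out · m/V(t).
Separate: dm/m = −Q_out dt/V(t) ⇒ ln(m/m₀) = −(Q_out/(Q_in−Q_out)) ln(V/V₀).
m = m₀ (V₀/V)^(Q_out/(Q_in−Q_out)) = 12.5 × (1480/1140.4)^(-2.6500) = 6.2650 mg.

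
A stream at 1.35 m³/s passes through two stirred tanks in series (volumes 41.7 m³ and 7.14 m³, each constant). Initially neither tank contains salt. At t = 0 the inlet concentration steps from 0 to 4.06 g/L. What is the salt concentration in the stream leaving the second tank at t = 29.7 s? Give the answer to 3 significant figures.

2.19 g/L

Species balance on tank i: dCᵢ/dt = (Cᵢ₋₁ − Cᵢ)/τᵢ with τᵢ = Vᵢ/Q.
τ₁ = 41.7/1.35 = 30.889 s; τ₂ = 7.14/1.35 = 5.2889 s.
Tank 1: C₁ = C_in(1 − e^(−t/τ₁)). Tank 2 (τ₁ ≠ τ₂): C₂ = C_in[1 − (τ₁ e^(−t/τ₁) − τ₂ e^(−t/τ₂))/(τ₁ − τ₂)].
At t = 29.7: e^(−t/τ₁) = 0.38231, e^(−t/τ₂) = 0.0036408.
C₂ = 4.06·[1 − (30.889·0.38231 − 5.2889·0.0036408)/(25.600)] = 4.06·0.53945 = 2.1902 g/L.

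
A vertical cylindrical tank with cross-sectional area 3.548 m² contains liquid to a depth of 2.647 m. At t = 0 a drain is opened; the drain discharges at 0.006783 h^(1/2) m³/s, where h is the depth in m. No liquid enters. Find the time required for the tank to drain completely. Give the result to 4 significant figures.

Mass balance (ρ constant): A dh/dt = −0.006783 √h.
This is separable: 2 d(√h)/dt = −0.006783/A, so √h = √h₀ − (0.006783/(2A)) t.
Set h = 0: 2√h₀ = (0.006783/A) t_empty ⇒ t_empty = 2A√h₀/0.006783.
t_empty = 2·3.548·√2.647/0.006783 = 7.09600·1.62696/0.006783 = 1702.04 s.

1702 s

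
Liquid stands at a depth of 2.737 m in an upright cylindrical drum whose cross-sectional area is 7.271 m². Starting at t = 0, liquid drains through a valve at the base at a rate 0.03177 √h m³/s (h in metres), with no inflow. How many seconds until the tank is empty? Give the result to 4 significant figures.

757.3 s

With no inflow, A dh/dt = −0.03177 √h.
∫ h^(−1/2) dh = −(0.03177/A) ∫ dt, giving 2√h = 2√h₀ − (0.03177/A) t.
Set h = 0: 2√h₀ = (0.03177/A) t_empty ⇒ t_empty = 2A√h₀/0.03177.
t_empty = 2·7.271·√2.737/0.03177 = 14.5420·1.65439/0.03177 = 757.259 s.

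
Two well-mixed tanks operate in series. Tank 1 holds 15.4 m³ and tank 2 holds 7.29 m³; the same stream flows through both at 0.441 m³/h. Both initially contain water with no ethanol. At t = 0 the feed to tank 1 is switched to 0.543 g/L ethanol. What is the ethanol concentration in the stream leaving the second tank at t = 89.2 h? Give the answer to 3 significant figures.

Each tank obeys Vᵢ dCᵢ/dt = Q(Cᵢ₋₁ − Cᵢ), so τᵢ = Vᵢ/Q.
τ₁ = 15.4/0.441 = 34.921 h; τ₂ = 7.29/0.441 = 16.531 h.
Tank 1: C₁ = C_in(1 − e^(−t/τ₁)). Tank 2 (τ₁ ≠ τ₂): C₂ = C_in[1 − (τ₁ e^(−t/τ₁) − τ₂ e^(−t/τ₂))/(τ₁ − τ₂)].
At t = 89.2: e^(−t/τ₁) = 0.077742, e^(−t/τ₂) = 0.0045345.
C₂ = 0.543·[1 − (34.921·0.077742 − 16.531·0.0045345)/(18.390)] = 0.543·0.85645 = 0.46505 g/L.

0.465 g/L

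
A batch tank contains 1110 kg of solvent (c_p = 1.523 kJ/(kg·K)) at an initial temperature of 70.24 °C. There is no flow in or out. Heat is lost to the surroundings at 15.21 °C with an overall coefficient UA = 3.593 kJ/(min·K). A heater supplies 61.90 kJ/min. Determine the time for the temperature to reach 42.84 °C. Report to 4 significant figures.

607.1 min

M c_p dT/dt = −UA(T − T_amb) + Q̇.
τ = M c_p/UA = 470.507 min; T_ss = T_amb + Q̇/UA = 15.21 + 61.90/3.593 = 32.4379 °C.
T(t) = T_ss + (T₀ − T_ss)e^(−t/τ); set T = 42.84:
t = −τ ln[(T − T_ss)/(T₀ − T_ss)] = −470.507 · ln(0.275172) = 607.123 min.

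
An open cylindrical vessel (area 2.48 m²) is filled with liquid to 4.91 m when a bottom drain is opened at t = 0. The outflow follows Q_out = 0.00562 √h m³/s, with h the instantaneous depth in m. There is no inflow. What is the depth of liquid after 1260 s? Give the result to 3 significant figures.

With no inflow, A dh/dt = −0.00562 √h.
∫ h^(−1/2) dh = −(0.00562/A) ∫ dt, giving 2√h = 2√h₀ − (0.00562/A) t.
√h = √4.91 − 0.00562·1260/(2·2.48) = 2.2159 − 1.4277 = 0.78819.
h = 0.78819² = 0.62124 m.

0.621 m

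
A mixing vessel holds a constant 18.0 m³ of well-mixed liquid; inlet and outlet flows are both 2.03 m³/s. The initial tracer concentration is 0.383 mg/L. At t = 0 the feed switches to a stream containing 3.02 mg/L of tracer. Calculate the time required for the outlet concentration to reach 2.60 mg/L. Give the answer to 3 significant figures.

16.3 s

Species balance: V dC/dt = Q(C_in − C) ⇒ τ = V/Q = 8.8670 s.
C(t) = C_in + (C₀ − C_in) e^(−t/τ). Set C = 2.60 and solve for t:
e^(−t/τ) = (C − C_in)/(C₀ − C_in) = (2.60 − 3.02)/(0.383 − 3.02) = 0.15927
t = −τ ln(…) = 8.8670 × 1.8371 = 16.290 s.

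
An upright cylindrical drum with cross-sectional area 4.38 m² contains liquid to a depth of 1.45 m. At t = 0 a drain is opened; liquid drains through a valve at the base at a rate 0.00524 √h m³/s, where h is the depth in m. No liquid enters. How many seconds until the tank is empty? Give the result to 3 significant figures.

2010 s

With no inflow, A dh/dt = −0.00524 √h.
∫ h^(−1/2) dh = −(0.00524/A) ∫ dt, giving 2√h = 2√h₀ − (0.00524/A) t.
Tank is empty when √h = 0: t_empty = 2A√h₀/0.00524.
t_empty = 2·4.38·√1.45/0.00524 = 8.7600·1.2042/0.00524 = 2013.1 s.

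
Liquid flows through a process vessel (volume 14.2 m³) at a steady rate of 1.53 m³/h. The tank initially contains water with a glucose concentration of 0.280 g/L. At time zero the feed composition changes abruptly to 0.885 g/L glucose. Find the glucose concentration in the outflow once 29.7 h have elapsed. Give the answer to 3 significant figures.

0.860 g/L

Mass balance on the solute (V constant): V dC/dt = Q(C_in − C).
Rewrite as dC/dt + C/τ = C_in/τ, τ = V/Q = 9.2810 h.
This is linear first-order; C(t) = C_in + (C₀ − C_in) e^(−t/τ).
C(29.7) = 0.885 + (0.280 − 0.885)·e^(−29.7/9.2810) = 0.885 + (-0.60500)·0.040759 = 0.86034 g/L.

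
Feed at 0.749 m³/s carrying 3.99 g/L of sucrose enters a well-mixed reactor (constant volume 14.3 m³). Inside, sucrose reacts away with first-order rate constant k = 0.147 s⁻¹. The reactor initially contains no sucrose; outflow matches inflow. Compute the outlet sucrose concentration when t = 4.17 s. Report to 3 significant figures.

0.592 g/L

Species balance: V dC/dt = Q C_in − Q C − k V C.
This is linear with rate a = Q/V + k = 0.19938 s⁻¹.
C_ss = Q C_in/(Q + kV) = 1.0482 g/L; C(t) = C_ss + (C₀ − C_ss) e^(−a t).
C(4.17) = 1.0482 + (-1.0482)·e^(−0.19938·4.17) = 1.0482 + (-1.0482)·0.43544 = 0.59177 g/L.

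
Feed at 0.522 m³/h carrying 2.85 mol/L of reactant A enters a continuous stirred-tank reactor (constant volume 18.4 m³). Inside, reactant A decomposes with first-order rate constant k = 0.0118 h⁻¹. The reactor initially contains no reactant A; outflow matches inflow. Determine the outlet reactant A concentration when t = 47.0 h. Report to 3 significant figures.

1.71 mol/L

Accumulation = in − out − consumed: V dC/dt = Q C_in − Q C − k V C.
This is linear with rate a = Q/V + k = 0.040170 h⁻¹.
C_ss = Q C_in/(Q + kV) = 2.0128 mol/L; C(t) = C_ss + (C₀ − C_ss) e^(−a t).
C(47.0) = 2.0128 + (-2.0128)·e^(−0.040170·47.0) = 2.0128 + (-2.0128)·0.15138 = 1.7081 mol/L.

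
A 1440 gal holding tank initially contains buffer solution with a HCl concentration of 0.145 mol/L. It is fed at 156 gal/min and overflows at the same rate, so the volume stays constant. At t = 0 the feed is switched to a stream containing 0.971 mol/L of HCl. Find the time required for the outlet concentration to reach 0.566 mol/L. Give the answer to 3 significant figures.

Accumulation = in − out for the solute gives V dC/dt = Q(C_in − C), so τ = V/Q = 9.2308 min.
C(t) = C_in + (C₀ − C_in) e^(−t/τ). Set C = 0.566 and solve for t:
e^(−t/τ) = (C − C_in)/(C₀ − C_in) = (0.566 − 0.971)/(0.145 − 0.971) = 0.49031
t = −τ ln(…) = 9.2308 × 0.71271 = 6.5788 min.

6.58 min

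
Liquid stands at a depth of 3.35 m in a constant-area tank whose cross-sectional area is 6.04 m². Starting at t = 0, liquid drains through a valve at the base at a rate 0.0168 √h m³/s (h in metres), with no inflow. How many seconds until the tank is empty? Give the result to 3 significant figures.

1320 s

A dh/dt = −Q_out = −0.0168 √h.
This is separable: 2 d(√h)/dt = −0.0168/A, so √h = √h₀ − (0.0168/(2A)) t.
Set h = 0: 2√h₀ = (0.0168/A) t_empty ⇒ t_empty = 2A√h₀/0.0168.
t_empty = 2·6.04·√3.35/0.0168 = 12.080·1.8303/0.0168 = 1316.1 s.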